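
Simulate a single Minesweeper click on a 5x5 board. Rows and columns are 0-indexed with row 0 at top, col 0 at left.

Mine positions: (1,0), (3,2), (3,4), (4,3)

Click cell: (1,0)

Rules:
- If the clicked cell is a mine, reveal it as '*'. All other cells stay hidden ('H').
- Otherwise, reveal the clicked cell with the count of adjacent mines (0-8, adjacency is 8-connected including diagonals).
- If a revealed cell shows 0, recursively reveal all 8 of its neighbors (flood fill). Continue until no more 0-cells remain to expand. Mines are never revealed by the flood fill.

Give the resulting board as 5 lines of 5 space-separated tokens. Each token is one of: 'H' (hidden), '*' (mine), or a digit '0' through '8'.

H H H H H
* H H H H
H H H H H
H H H H H
H H H H H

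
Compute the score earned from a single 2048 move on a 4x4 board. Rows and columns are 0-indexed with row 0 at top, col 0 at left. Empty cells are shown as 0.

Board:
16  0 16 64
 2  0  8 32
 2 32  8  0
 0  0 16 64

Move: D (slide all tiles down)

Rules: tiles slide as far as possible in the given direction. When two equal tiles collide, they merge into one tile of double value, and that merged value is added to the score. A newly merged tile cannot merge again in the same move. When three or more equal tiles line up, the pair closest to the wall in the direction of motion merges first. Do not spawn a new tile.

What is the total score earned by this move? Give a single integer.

Slide down:
col 0: [16, 2, 2, 0] -> [0, 0, 16, 4]  score +4 (running 4)
col 1: [0, 0, 32, 0] -> [0, 0, 0, 32]  score +0 (running 4)
col 2: [16, 8, 8, 16] -> [0, 16, 16, 16]  score +16 (running 20)
col 3: [64, 32, 0, 64] -> [0, 64, 32, 64]  score +0 (running 20)
Board after move:
 0  0  0  0
 0  0 16 64
16  0 16 32
 4 32 16 64

Answer: 20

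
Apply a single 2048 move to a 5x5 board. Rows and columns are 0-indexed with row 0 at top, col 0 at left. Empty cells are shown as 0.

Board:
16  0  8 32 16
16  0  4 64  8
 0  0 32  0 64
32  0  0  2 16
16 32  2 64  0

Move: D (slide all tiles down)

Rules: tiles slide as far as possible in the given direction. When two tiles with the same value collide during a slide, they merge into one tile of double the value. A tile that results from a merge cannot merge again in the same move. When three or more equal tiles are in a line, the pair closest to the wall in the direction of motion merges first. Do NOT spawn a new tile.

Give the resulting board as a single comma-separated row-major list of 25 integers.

Answer: 0, 0, 0, 0, 0, 0, 0, 8, 32, 16, 32, 0, 4, 64, 8, 32, 0, 32, 2, 64, 16, 32, 2, 64, 16

Derivation:
Slide down:
col 0: [16, 16, 0, 32, 16] -> [0, 0, 32, 32, 16]
col 1: [0, 0, 0, 0, 32] -> [0, 0, 0, 0, 32]
col 2: [8, 4, 32, 0, 2] -> [0, 8, 4, 32, 2]
col 3: [32, 64, 0, 2, 64] -> [0, 32, 64, 2, 64]
col 4: [16, 8, 64, 16, 0] -> [0, 16, 8, 64, 16]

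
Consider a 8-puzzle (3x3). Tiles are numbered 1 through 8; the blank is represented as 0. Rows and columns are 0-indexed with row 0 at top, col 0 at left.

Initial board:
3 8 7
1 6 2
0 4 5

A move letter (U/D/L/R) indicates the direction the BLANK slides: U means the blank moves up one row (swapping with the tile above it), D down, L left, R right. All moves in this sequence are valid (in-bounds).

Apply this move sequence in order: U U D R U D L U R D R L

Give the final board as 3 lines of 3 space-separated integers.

After move 1 (U):
3 8 7
0 6 2
1 4 5

After move 2 (U):
0 8 7
3 6 2
1 4 5

After move 3 (D):
3 8 7
0 6 2
1 4 5

After move 4 (R):
3 8 7
6 0 2
1 4 5

After move 5 (U):
3 0 7
6 8 2
1 4 5

After move 6 (D):
3 8 7
6 0 2
1 4 5

After move 7 (L):
3 8 7
0 6 2
1 4 5

After move 8 (U):
0 8 7
3 6 2
1 4 5

After move 9 (R):
8 0 7
3 6 2
1 4 5

After move 10 (D):
8 6 7
3 0 2
1 4 5

After move 11 (R):
8 6 7
3 2 0
1 4 5

After move 12 (L):
8 6 7
3 0 2
1 4 5

Answer: 8 6 7
3 0 2
1 4 5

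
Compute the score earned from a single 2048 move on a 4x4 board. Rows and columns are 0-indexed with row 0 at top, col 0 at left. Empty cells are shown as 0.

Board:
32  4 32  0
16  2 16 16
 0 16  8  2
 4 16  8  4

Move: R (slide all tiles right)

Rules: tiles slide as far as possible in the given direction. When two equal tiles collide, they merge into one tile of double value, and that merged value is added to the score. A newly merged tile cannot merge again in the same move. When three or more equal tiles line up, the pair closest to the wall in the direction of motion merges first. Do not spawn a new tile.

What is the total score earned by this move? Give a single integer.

Answer: 32

Derivation:
Slide right:
row 0: [32, 4, 32, 0] -> [0, 32, 4, 32]  score +0 (running 0)
row 1: [16, 2, 16, 16] -> [0, 16, 2, 32]  score +32 (running 32)
row 2: [0, 16, 8, 2] -> [0, 16, 8, 2]  score +0 (running 32)
row 3: [4, 16, 8, 4] -> [4, 16, 8, 4]  score +0 (running 32)
Board after move:
 0 32  4 32
 0 16  2 32
 0 16  8  2
 4 16  8  4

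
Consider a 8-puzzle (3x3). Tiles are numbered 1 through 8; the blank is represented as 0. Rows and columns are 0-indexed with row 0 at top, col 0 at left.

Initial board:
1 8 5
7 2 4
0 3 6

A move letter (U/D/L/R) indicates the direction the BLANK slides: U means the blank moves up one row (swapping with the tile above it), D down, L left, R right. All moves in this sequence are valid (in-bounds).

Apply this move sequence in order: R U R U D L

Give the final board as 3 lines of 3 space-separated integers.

After move 1 (R):
1 8 5
7 2 4
3 0 6

After move 2 (U):
1 8 5
7 0 4
3 2 6

After move 3 (R):
1 8 5
7 4 0
3 2 6

After move 4 (U):
1 8 0
7 4 5
3 2 6

After move 5 (D):
1 8 5
7 4 0
3 2 6

After move 6 (L):
1 8 5
7 0 4
3 2 6

Answer: 1 8 5
7 0 4
3 2 6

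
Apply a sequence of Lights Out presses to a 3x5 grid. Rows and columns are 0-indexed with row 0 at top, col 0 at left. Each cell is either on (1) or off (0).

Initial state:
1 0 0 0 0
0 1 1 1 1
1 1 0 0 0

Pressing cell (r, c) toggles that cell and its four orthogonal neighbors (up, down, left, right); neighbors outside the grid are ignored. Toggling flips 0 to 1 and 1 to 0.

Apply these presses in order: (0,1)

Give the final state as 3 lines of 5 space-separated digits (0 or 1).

After press 1 at (0,1):
0 1 1 0 0
0 0 1 1 1
1 1 0 0 0

Answer: 0 1 1 0 0
0 0 1 1 1
1 1 0 0 0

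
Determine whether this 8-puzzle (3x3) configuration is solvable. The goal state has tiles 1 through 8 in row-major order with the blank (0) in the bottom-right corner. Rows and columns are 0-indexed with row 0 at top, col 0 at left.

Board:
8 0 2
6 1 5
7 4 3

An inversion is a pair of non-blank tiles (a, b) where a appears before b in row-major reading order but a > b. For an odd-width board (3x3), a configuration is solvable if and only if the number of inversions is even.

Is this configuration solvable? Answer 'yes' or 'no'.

Answer: no

Derivation:
Inversions (pairs i<j in row-major order where tile[i] > tile[j] > 0): 17
17 is odd, so the puzzle is not solvable.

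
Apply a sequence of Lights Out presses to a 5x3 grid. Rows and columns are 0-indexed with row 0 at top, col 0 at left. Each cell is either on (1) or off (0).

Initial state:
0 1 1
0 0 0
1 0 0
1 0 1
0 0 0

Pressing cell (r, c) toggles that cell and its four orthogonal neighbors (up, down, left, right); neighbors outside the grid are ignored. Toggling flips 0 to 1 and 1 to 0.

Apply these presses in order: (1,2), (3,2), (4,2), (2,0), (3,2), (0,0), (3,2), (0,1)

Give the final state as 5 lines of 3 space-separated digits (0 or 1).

After press 1 at (1,2):
0 1 0
0 1 1
1 0 1
1 0 1
0 0 0

After press 2 at (3,2):
0 1 0
0 1 1
1 0 0
1 1 0
0 0 1

After press 3 at (4,2):
0 1 0
0 1 1
1 0 0
1 1 1
0 1 0

After press 4 at (2,0):
0 1 0
1 1 1
0 1 0
0 1 1
0 1 0

After press 5 at (3,2):
0 1 0
1 1 1
0 1 1
0 0 0
0 1 1

After press 6 at (0,0):
1 0 0
0 1 1
0 1 1
0 0 0
0 1 1

After press 7 at (3,2):
1 0 0
0 1 1
0 1 0
0 1 1
0 1 0

After press 8 at (0,1):
0 1 1
0 0 1
0 1 0
0 1 1
0 1 0

Answer: 0 1 1
0 0 1
0 1 0
0 1 1
0 1 0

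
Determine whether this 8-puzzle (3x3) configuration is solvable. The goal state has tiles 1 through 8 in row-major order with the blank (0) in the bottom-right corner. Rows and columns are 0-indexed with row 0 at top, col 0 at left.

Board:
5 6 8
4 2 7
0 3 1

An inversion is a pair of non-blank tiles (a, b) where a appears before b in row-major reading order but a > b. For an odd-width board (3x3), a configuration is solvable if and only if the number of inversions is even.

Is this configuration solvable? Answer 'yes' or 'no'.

Inversions (pairs i<j in row-major order where tile[i] > tile[j] > 0): 20
20 is even, so the puzzle is solvable.

Answer: yes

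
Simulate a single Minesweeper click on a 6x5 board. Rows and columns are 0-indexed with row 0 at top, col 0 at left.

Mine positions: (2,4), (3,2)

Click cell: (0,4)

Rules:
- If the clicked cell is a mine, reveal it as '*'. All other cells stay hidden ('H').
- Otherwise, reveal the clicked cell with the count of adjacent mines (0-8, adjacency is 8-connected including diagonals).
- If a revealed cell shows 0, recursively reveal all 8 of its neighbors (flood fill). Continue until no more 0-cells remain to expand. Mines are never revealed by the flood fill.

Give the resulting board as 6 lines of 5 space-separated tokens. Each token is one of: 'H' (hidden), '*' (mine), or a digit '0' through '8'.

0 0 0 0 0
0 0 0 1 1
0 1 1 2 H
0 1 H 2 1
0 1 1 1 0
0 0 0 0 0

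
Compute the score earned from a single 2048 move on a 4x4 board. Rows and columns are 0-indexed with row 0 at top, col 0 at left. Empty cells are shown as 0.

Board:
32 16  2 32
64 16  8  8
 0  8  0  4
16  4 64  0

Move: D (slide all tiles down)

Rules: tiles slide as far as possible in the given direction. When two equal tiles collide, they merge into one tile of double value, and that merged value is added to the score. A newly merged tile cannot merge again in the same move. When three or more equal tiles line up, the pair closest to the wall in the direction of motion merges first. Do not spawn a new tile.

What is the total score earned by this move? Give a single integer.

Slide down:
col 0: [32, 64, 0, 16] -> [0, 32, 64, 16]  score +0 (running 0)
col 1: [16, 16, 8, 4] -> [0, 32, 8, 4]  score +32 (running 32)
col 2: [2, 8, 0, 64] -> [0, 2, 8, 64]  score +0 (running 32)
col 3: [32, 8, 4, 0] -> [0, 32, 8, 4]  score +0 (running 32)
Board after move:
 0  0  0  0
32 32  2 32
64  8  8  8
16  4 64  4

Answer: 32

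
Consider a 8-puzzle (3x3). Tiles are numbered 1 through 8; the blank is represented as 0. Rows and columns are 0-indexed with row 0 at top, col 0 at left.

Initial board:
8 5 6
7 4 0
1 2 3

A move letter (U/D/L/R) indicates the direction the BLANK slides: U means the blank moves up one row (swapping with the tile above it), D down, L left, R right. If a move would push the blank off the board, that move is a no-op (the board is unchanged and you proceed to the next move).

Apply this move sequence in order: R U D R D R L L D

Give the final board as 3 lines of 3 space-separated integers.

Answer: 8 5 6
7 4 3
0 1 2

Derivation:
After move 1 (R):
8 5 6
7 4 0
1 2 3

After move 2 (U):
8 5 0
7 4 6
1 2 3

After move 3 (D):
8 5 6
7 4 0
1 2 3

After move 4 (R):
8 5 6
7 4 0
1 2 3

After move 5 (D):
8 5 6
7 4 3
1 2 0

After move 6 (R):
8 5 6
7 4 3
1 2 0

After move 7 (L):
8 5 6
7 4 3
1 0 2

After move 8 (L):
8 5 6
7 4 3
0 1 2

After move 9 (D):
8 5 6
7 4 3
0 1 2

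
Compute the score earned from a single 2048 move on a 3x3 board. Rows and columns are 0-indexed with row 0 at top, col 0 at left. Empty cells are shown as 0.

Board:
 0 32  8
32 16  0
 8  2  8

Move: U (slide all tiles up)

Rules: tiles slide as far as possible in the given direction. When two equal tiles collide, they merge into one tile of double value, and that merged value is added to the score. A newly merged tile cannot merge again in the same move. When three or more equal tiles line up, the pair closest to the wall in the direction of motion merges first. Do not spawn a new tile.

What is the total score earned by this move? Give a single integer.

Slide up:
col 0: [0, 32, 8] -> [32, 8, 0]  score +0 (running 0)
col 1: [32, 16, 2] -> [32, 16, 2]  score +0 (running 0)
col 2: [8, 0, 8] -> [16, 0, 0]  score +16 (running 16)
Board after move:
32 32 16
 8 16  0
 0  2  0

Answer: 16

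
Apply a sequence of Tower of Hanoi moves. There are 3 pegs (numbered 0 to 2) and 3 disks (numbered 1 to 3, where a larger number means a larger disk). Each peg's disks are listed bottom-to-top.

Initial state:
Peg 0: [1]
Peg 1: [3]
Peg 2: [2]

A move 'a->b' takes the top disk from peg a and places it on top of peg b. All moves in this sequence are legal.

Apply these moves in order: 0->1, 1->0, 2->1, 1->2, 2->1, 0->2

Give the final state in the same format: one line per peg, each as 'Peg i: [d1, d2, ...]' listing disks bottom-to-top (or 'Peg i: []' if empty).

After move 1 (0->1):
Peg 0: []
Peg 1: [3, 1]
Peg 2: [2]

After move 2 (1->0):
Peg 0: [1]
Peg 1: [3]
Peg 2: [2]

After move 3 (2->1):
Peg 0: [1]
Peg 1: [3, 2]
Peg 2: []

After move 4 (1->2):
Peg 0: [1]
Peg 1: [3]
Peg 2: [2]

After move 5 (2->1):
Peg 0: [1]
Peg 1: [3, 2]
Peg 2: []

After move 6 (0->2):
Peg 0: []
Peg 1: [3, 2]
Peg 2: [1]

Answer: Peg 0: []
Peg 1: [3, 2]
Peg 2: [1]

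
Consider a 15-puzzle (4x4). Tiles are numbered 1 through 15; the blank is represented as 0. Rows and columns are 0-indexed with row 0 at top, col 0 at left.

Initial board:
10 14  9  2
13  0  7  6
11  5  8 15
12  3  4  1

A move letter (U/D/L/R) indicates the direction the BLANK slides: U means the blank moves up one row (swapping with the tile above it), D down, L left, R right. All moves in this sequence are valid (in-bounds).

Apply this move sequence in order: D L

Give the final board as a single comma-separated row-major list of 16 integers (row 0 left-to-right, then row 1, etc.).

After move 1 (D):
10 14  9  2
13  5  7  6
11  0  8 15
12  3  4  1

After move 2 (L):
10 14  9  2
13  5  7  6
 0 11  8 15
12  3  4  1

Answer: 10, 14, 9, 2, 13, 5, 7, 6, 0, 11, 8, 15, 12, 3, 4, 1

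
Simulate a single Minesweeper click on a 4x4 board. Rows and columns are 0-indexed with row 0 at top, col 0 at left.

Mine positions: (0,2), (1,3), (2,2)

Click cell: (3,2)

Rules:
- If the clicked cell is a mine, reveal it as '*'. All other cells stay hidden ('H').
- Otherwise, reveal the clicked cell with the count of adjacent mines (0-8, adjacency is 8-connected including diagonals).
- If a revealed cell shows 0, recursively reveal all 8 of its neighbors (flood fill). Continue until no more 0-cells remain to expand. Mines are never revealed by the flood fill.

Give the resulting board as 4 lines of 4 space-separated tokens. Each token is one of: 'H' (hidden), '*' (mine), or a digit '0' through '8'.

H H H H
H H H H
H H H H
H H 1 H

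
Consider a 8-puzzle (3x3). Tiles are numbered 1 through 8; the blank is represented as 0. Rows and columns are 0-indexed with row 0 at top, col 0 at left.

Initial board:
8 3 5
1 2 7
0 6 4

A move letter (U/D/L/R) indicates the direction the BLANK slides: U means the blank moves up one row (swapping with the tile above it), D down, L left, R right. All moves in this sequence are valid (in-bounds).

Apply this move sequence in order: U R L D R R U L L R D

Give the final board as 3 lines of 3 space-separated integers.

Answer: 8 3 5
1 4 2
6 0 7

Derivation:
After move 1 (U):
8 3 5
0 2 7
1 6 4

After move 2 (R):
8 3 5
2 0 7
1 6 4

After move 3 (L):
8 3 5
0 2 7
1 6 4

After move 4 (D):
8 3 5
1 2 7
0 6 4

After move 5 (R):
8 3 5
1 2 7
6 0 4

After move 6 (R):
8 3 5
1 2 7
6 4 0

After move 7 (U):
8 3 5
1 2 0
6 4 7

After move 8 (L):
8 3 5
1 0 2
6 4 7

After move 9 (L):
8 3 5
0 1 2
6 4 7

After move 10 (R):
8 3 5
1 0 2
6 4 7

After move 11 (D):
8 3 5
1 4 2
6 0 7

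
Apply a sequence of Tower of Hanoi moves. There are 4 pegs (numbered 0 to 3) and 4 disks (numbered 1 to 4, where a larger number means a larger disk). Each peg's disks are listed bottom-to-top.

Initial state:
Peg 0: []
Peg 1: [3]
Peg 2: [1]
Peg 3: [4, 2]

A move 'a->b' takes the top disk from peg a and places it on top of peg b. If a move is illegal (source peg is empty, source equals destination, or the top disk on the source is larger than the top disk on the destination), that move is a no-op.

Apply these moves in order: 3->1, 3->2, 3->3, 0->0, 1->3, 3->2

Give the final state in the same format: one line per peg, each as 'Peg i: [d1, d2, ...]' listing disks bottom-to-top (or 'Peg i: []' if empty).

After move 1 (3->1):
Peg 0: []
Peg 1: [3, 2]
Peg 2: [1]
Peg 3: [4]

After move 2 (3->2):
Peg 0: []
Peg 1: [3, 2]
Peg 2: [1]
Peg 3: [4]

After move 3 (3->3):
Peg 0: []
Peg 1: [3, 2]
Peg 2: [1]
Peg 3: [4]

After move 4 (0->0):
Peg 0: []
Peg 1: [3, 2]
Peg 2: [1]
Peg 3: [4]

After move 5 (1->3):
Peg 0: []
Peg 1: [3]
Peg 2: [1]
Peg 3: [4, 2]

After move 6 (3->2):
Peg 0: []
Peg 1: [3]
Peg 2: [1]
Peg 3: [4, 2]

Answer: Peg 0: []
Peg 1: [3]
Peg 2: [1]
Peg 3: [4, 2]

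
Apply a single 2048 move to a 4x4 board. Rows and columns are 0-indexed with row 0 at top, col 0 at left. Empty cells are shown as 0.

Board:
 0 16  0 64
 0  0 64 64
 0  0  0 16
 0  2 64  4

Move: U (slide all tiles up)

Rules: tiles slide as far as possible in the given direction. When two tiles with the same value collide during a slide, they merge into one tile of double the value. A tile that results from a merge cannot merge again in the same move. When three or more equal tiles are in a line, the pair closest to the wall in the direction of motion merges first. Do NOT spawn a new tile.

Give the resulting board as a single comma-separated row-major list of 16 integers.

Slide up:
col 0: [0, 0, 0, 0] -> [0, 0, 0, 0]
col 1: [16, 0, 0, 2] -> [16, 2, 0, 0]
col 2: [0, 64, 0, 64] -> [128, 0, 0, 0]
col 3: [64, 64, 16, 4] -> [128, 16, 4, 0]

Answer: 0, 16, 128, 128, 0, 2, 0, 16, 0, 0, 0, 4, 0, 0, 0, 0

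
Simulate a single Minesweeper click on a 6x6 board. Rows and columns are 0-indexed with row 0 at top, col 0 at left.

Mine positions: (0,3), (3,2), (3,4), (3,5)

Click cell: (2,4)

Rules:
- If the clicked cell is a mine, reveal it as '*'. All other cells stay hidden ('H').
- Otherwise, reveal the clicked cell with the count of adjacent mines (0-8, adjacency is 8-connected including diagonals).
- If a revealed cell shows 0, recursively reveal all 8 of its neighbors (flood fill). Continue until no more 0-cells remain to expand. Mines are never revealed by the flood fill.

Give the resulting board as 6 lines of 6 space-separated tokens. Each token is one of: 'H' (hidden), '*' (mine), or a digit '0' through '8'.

H H H H H H
H H H H H H
H H H H 2 H
H H H H H H
H H H H H H
H H H H H H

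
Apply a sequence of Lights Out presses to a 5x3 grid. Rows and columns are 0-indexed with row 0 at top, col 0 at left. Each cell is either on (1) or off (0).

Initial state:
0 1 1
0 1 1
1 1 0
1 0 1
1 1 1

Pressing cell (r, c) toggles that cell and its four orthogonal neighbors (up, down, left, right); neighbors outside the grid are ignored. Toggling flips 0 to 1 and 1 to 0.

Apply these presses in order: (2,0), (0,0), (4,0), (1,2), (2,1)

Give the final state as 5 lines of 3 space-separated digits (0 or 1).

Answer: 1 0 0
0 1 0
1 1 0
1 1 1
0 0 1

Derivation:
After press 1 at (2,0):
0 1 1
1 1 1
0 0 0
0 0 1
1 1 1

After press 2 at (0,0):
1 0 1
0 1 1
0 0 0
0 0 1
1 1 1

After press 3 at (4,0):
1 0 1
0 1 1
0 0 0
1 0 1
0 0 1

After press 4 at (1,2):
1 0 0
0 0 0
0 0 1
1 0 1
0 0 1

After press 5 at (2,1):
1 0 0
0 1 0
1 1 0
1 1 1
0 0 1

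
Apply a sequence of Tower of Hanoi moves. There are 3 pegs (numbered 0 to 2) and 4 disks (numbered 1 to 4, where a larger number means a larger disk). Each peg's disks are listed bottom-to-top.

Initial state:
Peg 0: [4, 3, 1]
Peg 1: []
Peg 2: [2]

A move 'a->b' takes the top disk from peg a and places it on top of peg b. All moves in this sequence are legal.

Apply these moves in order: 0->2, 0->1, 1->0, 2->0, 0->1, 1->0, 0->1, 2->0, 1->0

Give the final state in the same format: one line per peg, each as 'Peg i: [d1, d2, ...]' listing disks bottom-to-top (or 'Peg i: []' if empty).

Answer: Peg 0: [4, 3, 2, 1]
Peg 1: []
Peg 2: []

Derivation:
After move 1 (0->2):
Peg 0: [4, 3]
Peg 1: []
Peg 2: [2, 1]

After move 2 (0->1):
Peg 0: [4]
Peg 1: [3]
Peg 2: [2, 1]

After move 3 (1->0):
Peg 0: [4, 3]
Peg 1: []
Peg 2: [2, 1]

After move 4 (2->0):
Peg 0: [4, 3, 1]
Peg 1: []
Peg 2: [2]

After move 5 (0->1):
Peg 0: [4, 3]
Peg 1: [1]
Peg 2: [2]

After move 6 (1->0):
Peg 0: [4, 3, 1]
Peg 1: []
Peg 2: [2]

After move 7 (0->1):
Peg 0: [4, 3]
Peg 1: [1]
Peg 2: [2]

After move 8 (2->0):
Peg 0: [4, 3, 2]
Peg 1: [1]
Peg 2: []

After move 9 (1->0):
Peg 0: [4, 3, 2, 1]
Peg 1: []
Peg 2: []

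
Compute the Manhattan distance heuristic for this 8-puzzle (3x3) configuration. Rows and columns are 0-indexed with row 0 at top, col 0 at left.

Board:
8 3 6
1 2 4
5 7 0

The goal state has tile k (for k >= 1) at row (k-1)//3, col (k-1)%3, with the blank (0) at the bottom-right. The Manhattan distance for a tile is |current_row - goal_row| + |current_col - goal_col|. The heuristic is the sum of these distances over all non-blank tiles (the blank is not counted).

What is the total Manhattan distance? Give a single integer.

Answer: 12

Derivation:
Tile 8: at (0,0), goal (2,1), distance |0-2|+|0-1| = 3
Tile 3: at (0,1), goal (0,2), distance |0-0|+|1-2| = 1
Tile 6: at (0,2), goal (1,2), distance |0-1|+|2-2| = 1
Tile 1: at (1,0), goal (0,0), distance |1-0|+|0-0| = 1
Tile 2: at (1,1), goal (0,1), distance |1-0|+|1-1| = 1
Tile 4: at (1,2), goal (1,0), distance |1-1|+|2-0| = 2
Tile 5: at (2,0), goal (1,1), distance |2-1|+|0-1| = 2
Tile 7: at (2,1), goal (2,0), distance |2-2|+|1-0| = 1
Sum: 3 + 1 + 1 + 1 + 1 + 2 + 2 + 1 = 12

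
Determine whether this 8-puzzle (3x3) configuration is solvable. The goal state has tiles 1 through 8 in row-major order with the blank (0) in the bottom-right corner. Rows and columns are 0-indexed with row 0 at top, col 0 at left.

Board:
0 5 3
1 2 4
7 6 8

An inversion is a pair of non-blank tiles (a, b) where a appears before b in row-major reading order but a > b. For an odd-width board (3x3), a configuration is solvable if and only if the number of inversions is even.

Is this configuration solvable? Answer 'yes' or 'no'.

Inversions (pairs i<j in row-major order where tile[i] > tile[j] > 0): 7
7 is odd, so the puzzle is not solvable.

Answer: no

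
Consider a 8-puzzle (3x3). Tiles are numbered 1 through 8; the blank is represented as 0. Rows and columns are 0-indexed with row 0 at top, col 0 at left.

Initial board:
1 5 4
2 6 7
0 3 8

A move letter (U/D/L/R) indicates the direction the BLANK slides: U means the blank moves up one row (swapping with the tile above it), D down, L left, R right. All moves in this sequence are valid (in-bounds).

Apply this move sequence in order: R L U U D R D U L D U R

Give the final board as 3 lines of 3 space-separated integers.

Answer: 1 5 4
6 0 7
2 3 8

Derivation:
After move 1 (R):
1 5 4
2 6 7
3 0 8

After move 2 (L):
1 5 4
2 6 7
0 3 8

After move 3 (U):
1 5 4
0 6 7
2 3 8

After move 4 (U):
0 5 4
1 6 7
2 3 8

After move 5 (D):
1 5 4
0 6 7
2 3 8

After move 6 (R):
1 5 4
6 0 7
2 3 8

After move 7 (D):
1 5 4
6 3 7
2 0 8

After move 8 (U):
1 5 4
6 0 7
2 3 8

After move 9 (L):
1 5 4
0 6 7
2 3 8

After move 10 (D):
1 5 4
2 6 7
0 3 8

After move 11 (U):
1 5 4
0 6 7
2 3 8

After move 12 (R):
1 5 4
6 0 7
2 3 8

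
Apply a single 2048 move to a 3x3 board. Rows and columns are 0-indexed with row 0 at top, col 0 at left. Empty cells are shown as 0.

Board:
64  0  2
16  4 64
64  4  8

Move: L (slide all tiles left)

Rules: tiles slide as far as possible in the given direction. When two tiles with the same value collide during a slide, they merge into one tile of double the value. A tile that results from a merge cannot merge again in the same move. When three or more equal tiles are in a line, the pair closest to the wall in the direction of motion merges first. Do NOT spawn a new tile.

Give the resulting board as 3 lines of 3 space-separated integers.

Answer: 64  2  0
16  4 64
64  4  8

Derivation:
Slide left:
row 0: [64, 0, 2] -> [64, 2, 0]
row 1: [16, 4, 64] -> [16, 4, 64]
row 2: [64, 4, 8] -> [64, 4, 8]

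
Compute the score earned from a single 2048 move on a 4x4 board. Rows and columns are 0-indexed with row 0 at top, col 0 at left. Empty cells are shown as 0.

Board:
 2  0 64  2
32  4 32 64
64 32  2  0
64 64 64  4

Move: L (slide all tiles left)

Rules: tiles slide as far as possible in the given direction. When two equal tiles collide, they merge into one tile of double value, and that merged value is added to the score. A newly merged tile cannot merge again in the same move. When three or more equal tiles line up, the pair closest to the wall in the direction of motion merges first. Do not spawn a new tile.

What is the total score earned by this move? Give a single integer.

Answer: 128

Derivation:
Slide left:
row 0: [2, 0, 64, 2] -> [2, 64, 2, 0]  score +0 (running 0)
row 1: [32, 4, 32, 64] -> [32, 4, 32, 64]  score +0 (running 0)
row 2: [64, 32, 2, 0] -> [64, 32, 2, 0]  score +0 (running 0)
row 3: [64, 64, 64, 4] -> [128, 64, 4, 0]  score +128 (running 128)
Board after move:
  2  64   2   0
 32   4  32  64
 64  32   2   0
128  64   4   0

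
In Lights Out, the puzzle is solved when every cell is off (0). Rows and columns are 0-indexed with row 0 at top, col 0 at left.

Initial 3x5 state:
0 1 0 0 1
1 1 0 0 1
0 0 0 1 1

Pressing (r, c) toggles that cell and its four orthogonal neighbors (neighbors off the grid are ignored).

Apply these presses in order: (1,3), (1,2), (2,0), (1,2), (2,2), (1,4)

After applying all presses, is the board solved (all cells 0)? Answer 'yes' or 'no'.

Answer: no

Derivation:
After press 1 at (1,3):
0 1 0 1 1
1 1 1 1 0
0 0 0 0 1

After press 2 at (1,2):
0 1 1 1 1
1 0 0 0 0
0 0 1 0 1

After press 3 at (2,0):
0 1 1 1 1
0 0 0 0 0
1 1 1 0 1

After press 4 at (1,2):
0 1 0 1 1
0 1 1 1 0
1 1 0 0 1

After press 5 at (2,2):
0 1 0 1 1
0 1 0 1 0
1 0 1 1 1

After press 6 at (1,4):
0 1 0 1 0
0 1 0 0 1
1 0 1 1 0

Lights still on: 7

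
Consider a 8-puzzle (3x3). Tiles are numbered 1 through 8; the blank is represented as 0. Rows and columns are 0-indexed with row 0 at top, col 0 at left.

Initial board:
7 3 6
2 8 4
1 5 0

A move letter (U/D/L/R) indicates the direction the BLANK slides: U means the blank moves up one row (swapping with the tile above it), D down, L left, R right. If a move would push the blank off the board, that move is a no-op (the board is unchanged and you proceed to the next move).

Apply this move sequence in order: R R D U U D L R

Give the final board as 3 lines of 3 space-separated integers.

After move 1 (R):
7 3 6
2 8 4
1 5 0

After move 2 (R):
7 3 6
2 8 4
1 5 0

After move 3 (D):
7 3 6
2 8 4
1 5 0

After move 4 (U):
7 3 6
2 8 0
1 5 4

After move 5 (U):
7 3 0
2 8 6
1 5 4

After move 6 (D):
7 3 6
2 8 0
1 5 4

After move 7 (L):
7 3 6
2 0 8
1 5 4

After move 8 (R):
7 3 6
2 8 0
1 5 4

Answer: 7 3 6
2 8 0
1 5 4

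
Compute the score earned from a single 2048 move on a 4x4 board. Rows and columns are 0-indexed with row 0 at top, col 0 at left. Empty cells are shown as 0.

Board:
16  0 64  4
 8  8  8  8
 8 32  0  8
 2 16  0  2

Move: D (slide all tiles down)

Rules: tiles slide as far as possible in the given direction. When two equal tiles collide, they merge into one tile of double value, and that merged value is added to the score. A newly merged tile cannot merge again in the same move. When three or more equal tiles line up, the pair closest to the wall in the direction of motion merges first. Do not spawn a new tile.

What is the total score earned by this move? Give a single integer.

Slide down:
col 0: [16, 8, 8, 2] -> [0, 16, 16, 2]  score +16 (running 16)
col 1: [0, 8, 32, 16] -> [0, 8, 32, 16]  score +0 (running 16)
col 2: [64, 8, 0, 0] -> [0, 0, 64, 8]  score +0 (running 16)
col 3: [4, 8, 8, 2] -> [0, 4, 16, 2]  score +16 (running 32)
Board after move:
 0  0  0  0
16  8  0  4
16 32 64 16
 2 16  8  2

Answer: 32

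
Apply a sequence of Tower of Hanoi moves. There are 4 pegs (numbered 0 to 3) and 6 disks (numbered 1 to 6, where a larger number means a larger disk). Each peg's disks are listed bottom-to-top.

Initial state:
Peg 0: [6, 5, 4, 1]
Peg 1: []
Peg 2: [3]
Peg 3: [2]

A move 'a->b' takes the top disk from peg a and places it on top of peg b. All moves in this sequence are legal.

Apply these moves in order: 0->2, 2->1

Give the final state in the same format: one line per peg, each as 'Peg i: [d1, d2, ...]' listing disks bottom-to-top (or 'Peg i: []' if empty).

Answer: Peg 0: [6, 5, 4]
Peg 1: [1]
Peg 2: [3]
Peg 3: [2]

Derivation:
After move 1 (0->2):
Peg 0: [6, 5, 4]
Peg 1: []
Peg 2: [3, 1]
Peg 3: [2]

After move 2 (2->1):
Peg 0: [6, 5, 4]
Peg 1: [1]
Peg 2: [3]
Peg 3: [2]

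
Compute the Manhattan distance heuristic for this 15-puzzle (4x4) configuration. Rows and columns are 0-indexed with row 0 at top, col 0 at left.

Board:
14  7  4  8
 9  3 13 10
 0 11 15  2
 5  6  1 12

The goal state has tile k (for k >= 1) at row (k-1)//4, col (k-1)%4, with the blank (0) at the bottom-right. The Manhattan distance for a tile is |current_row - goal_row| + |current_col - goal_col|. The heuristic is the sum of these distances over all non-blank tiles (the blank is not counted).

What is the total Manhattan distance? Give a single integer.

Tile 14: at (0,0), goal (3,1), distance |0-3|+|0-1| = 4
Tile 7: at (0,1), goal (1,2), distance |0-1|+|1-2| = 2
Tile 4: at (0,2), goal (0,3), distance |0-0|+|2-3| = 1
Tile 8: at (0,3), goal (1,3), distance |0-1|+|3-3| = 1
Tile 9: at (1,0), goal (2,0), distance |1-2|+|0-0| = 1
Tile 3: at (1,1), goal (0,2), distance |1-0|+|1-2| = 2
Tile 13: at (1,2), goal (3,0), distance |1-3|+|2-0| = 4
Tile 10: at (1,3), goal (2,1), distance |1-2|+|3-1| = 3
Tile 11: at (2,1), goal (2,2), distance |2-2|+|1-2| = 1
Tile 15: at (2,2), goal (3,2), distance |2-3|+|2-2| = 1
Tile 2: at (2,3), goal (0,1), distance |2-0|+|3-1| = 4
Tile 5: at (3,0), goal (1,0), distance |3-1|+|0-0| = 2
Tile 6: at (3,1), goal (1,1), distance |3-1|+|1-1| = 2
Tile 1: at (3,2), goal (0,0), distance |3-0|+|2-0| = 5
Tile 12: at (3,3), goal (2,3), distance |3-2|+|3-3| = 1
Sum: 4 + 2 + 1 + 1 + 1 + 2 + 4 + 3 + 1 + 1 + 4 + 2 + 2 + 5 + 1 = 34

Answer: 34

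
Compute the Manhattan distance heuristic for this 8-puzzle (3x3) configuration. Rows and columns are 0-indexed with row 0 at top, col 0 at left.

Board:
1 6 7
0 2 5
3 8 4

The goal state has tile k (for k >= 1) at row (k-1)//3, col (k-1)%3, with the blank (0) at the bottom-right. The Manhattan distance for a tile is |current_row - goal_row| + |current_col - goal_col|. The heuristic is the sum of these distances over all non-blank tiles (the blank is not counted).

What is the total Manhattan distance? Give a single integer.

Tile 1: at (0,0), goal (0,0), distance |0-0|+|0-0| = 0
Tile 6: at (0,1), goal (1,2), distance |0-1|+|1-2| = 2
Tile 7: at (0,2), goal (2,0), distance |0-2|+|2-0| = 4
Tile 2: at (1,1), goal (0,1), distance |1-0|+|1-1| = 1
Tile 5: at (1,2), goal (1,1), distance |1-1|+|2-1| = 1
Tile 3: at (2,0), goal (0,2), distance |2-0|+|0-2| = 4
Tile 8: at (2,1), goal (2,1), distance |2-2|+|1-1| = 0
Tile 4: at (2,2), goal (1,0), distance |2-1|+|2-0| = 3
Sum: 0 + 2 + 4 + 1 + 1 + 4 + 0 + 3 = 15

Answer: 15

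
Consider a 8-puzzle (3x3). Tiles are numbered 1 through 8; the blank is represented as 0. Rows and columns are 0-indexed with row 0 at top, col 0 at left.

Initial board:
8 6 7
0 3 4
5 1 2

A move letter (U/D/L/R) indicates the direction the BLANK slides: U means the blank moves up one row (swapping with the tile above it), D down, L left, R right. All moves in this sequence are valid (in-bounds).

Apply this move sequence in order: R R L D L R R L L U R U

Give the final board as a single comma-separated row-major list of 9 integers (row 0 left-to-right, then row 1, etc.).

After move 1 (R):
8 6 7
3 0 4
5 1 2

After move 2 (R):
8 6 7
3 4 0
5 1 2

After move 3 (L):
8 6 7
3 0 4
5 1 2

After move 4 (D):
8 6 7
3 1 4
5 0 2

After move 5 (L):
8 6 7
3 1 4
0 5 2

After move 6 (R):
8 6 7
3 1 4
5 0 2

After move 7 (R):
8 6 7
3 1 4
5 2 0

After move 8 (L):
8 6 7
3 1 4
5 0 2

After move 9 (L):
8 6 7
3 1 4
0 5 2

After move 10 (U):
8 6 7
0 1 4
3 5 2

After move 11 (R):
8 6 7
1 0 4
3 5 2

After move 12 (U):
8 0 7
1 6 4
3 5 2

Answer: 8, 0, 7, 1, 6, 4, 3, 5, 2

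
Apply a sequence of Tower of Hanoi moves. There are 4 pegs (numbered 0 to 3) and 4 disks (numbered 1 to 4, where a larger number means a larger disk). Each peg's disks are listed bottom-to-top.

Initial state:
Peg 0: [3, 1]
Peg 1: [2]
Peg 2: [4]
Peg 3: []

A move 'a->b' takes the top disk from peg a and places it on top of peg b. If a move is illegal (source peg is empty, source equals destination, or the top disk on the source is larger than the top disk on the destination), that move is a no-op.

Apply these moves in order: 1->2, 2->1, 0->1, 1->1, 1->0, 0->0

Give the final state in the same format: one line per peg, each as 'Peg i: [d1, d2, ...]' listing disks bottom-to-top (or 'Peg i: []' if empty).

Answer: Peg 0: [3, 1]
Peg 1: [2]
Peg 2: [4]
Peg 3: []

Derivation:
After move 1 (1->2):
Peg 0: [3, 1]
Peg 1: []
Peg 2: [4, 2]
Peg 3: []

After move 2 (2->1):
Peg 0: [3, 1]
Peg 1: [2]
Peg 2: [4]
Peg 3: []

After move 3 (0->1):
Peg 0: [3]
Peg 1: [2, 1]
Peg 2: [4]
Peg 3: []

After move 4 (1->1):
Peg 0: [3]
Peg 1: [2, 1]
Peg 2: [4]
Peg 3: []

After move 5 (1->0):
Peg 0: [3, 1]
Peg 1: [2]
Peg 2: [4]
Peg 3: []

After move 6 (0->0):
Peg 0: [3, 1]
Peg 1: [2]
Peg 2: [4]
Peg 3: []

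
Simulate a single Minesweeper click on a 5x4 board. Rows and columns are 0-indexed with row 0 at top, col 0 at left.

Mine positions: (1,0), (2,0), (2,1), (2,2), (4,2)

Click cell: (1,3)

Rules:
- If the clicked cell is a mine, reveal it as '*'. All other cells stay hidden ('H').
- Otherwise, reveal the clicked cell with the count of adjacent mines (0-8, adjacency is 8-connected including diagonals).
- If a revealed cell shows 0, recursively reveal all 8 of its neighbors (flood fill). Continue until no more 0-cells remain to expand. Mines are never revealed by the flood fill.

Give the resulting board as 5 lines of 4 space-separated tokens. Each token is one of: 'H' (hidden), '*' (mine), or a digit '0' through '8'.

H H H H
H H H 1
H H H H
H H H H
H H H H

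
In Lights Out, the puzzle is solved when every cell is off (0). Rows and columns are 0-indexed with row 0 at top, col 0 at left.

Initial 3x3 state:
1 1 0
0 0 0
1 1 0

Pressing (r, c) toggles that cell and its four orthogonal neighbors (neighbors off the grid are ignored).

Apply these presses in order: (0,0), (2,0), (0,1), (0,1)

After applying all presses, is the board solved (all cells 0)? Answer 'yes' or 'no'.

Answer: yes

Derivation:
After press 1 at (0,0):
0 0 0
1 0 0
1 1 0

After press 2 at (2,0):
0 0 0
0 0 0
0 0 0

After press 3 at (0,1):
1 1 1
0 1 0
0 0 0

After press 4 at (0,1):
0 0 0
0 0 0
0 0 0

Lights still on: 0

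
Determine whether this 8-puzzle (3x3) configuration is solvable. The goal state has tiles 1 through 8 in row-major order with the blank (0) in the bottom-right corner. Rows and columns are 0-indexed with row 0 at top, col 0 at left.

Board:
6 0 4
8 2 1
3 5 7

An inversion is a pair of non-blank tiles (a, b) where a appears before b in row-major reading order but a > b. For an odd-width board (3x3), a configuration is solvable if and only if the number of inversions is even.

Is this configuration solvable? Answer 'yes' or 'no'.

Answer: yes

Derivation:
Inversions (pairs i<j in row-major order where tile[i] > tile[j] > 0): 14
14 is even, so the puzzle is solvable.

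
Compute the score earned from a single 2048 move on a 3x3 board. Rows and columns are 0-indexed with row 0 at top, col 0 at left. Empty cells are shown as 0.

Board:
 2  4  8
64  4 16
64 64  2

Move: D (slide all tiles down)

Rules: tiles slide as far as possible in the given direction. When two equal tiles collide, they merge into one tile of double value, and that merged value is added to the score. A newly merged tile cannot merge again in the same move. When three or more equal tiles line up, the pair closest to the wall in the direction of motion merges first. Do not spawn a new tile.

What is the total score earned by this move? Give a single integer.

Answer: 136

Derivation:
Slide down:
col 0: [2, 64, 64] -> [0, 2, 128]  score +128 (running 128)
col 1: [4, 4, 64] -> [0, 8, 64]  score +8 (running 136)
col 2: [8, 16, 2] -> [8, 16, 2]  score +0 (running 136)
Board after move:
  0   0   8
  2   8  16
128  64   2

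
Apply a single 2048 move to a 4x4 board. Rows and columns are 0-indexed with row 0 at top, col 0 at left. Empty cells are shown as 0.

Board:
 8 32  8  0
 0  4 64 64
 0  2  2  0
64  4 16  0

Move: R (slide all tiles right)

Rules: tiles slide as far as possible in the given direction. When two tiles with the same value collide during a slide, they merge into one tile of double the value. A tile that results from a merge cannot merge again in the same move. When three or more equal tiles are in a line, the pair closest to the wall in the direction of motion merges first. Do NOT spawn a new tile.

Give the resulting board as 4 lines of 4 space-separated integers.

Answer:   0   8  32   8
  0   0   4 128
  0   0   0   4
  0  64   4  16

Derivation:
Slide right:
row 0: [8, 32, 8, 0] -> [0, 8, 32, 8]
row 1: [0, 4, 64, 64] -> [0, 0, 4, 128]
row 2: [0, 2, 2, 0] -> [0, 0, 0, 4]
row 3: [64, 4, 16, 0] -> [0, 64, 4, 16]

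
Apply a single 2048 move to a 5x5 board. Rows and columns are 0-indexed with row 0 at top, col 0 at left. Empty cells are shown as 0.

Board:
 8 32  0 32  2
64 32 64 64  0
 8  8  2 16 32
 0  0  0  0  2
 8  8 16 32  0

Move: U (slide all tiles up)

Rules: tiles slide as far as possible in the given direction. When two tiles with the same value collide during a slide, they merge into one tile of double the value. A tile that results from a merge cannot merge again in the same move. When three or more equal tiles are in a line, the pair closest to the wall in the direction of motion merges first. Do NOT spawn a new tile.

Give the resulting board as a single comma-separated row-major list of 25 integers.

Answer: 8, 64, 64, 32, 2, 64, 16, 2, 64, 32, 16, 0, 16, 16, 2, 0, 0, 0, 32, 0, 0, 0, 0, 0, 0

Derivation:
Slide up:
col 0: [8, 64, 8, 0, 8] -> [8, 64, 16, 0, 0]
col 1: [32, 32, 8, 0, 8] -> [64, 16, 0, 0, 0]
col 2: [0, 64, 2, 0, 16] -> [64, 2, 16, 0, 0]
col 3: [32, 64, 16, 0, 32] -> [32, 64, 16, 32, 0]
col 4: [2, 0, 32, 2, 0] -> [2, 32, 2, 0, 0]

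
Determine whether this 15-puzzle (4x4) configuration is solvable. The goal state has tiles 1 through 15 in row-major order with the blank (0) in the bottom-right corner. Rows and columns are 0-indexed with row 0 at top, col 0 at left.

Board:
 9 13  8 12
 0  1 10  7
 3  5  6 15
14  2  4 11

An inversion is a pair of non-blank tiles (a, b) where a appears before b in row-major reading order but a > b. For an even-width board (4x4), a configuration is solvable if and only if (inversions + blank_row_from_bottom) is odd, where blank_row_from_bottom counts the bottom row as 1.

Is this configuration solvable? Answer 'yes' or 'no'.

Inversions: 58
Blank is in row 1 (0-indexed from top), which is row 3 counting from the bottom (bottom = 1).
58 + 3 = 61, which is odd, so the puzzle is solvable.

Answer: yes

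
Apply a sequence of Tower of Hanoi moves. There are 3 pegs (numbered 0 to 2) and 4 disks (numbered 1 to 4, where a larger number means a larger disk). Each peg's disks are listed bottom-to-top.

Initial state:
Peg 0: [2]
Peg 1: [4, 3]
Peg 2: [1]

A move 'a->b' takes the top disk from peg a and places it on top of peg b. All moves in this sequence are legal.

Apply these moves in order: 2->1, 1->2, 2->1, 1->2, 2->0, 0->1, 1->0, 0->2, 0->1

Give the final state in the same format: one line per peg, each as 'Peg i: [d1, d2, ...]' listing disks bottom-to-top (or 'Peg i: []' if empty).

Answer: Peg 0: []
Peg 1: [4, 3, 2]
Peg 2: [1]

Derivation:
After move 1 (2->1):
Peg 0: [2]
Peg 1: [4, 3, 1]
Peg 2: []

After move 2 (1->2):
Peg 0: [2]
Peg 1: [4, 3]
Peg 2: [1]

After move 3 (2->1):
Peg 0: [2]
Peg 1: [4, 3, 1]
Peg 2: []

After move 4 (1->2):
Peg 0: [2]
Peg 1: [4, 3]
Peg 2: [1]

After move 5 (2->0):
Peg 0: [2, 1]
Peg 1: [4, 3]
Peg 2: []

After move 6 (0->1):
Peg 0: [2]
Peg 1: [4, 3, 1]
Peg 2: []

After move 7 (1->0):
Peg 0: [2, 1]
Peg 1: [4, 3]
Peg 2: []

After move 8 (0->2):
Peg 0: [2]
Peg 1: [4, 3]
Peg 2: [1]

After move 9 (0->1):
Peg 0: []
Peg 1: [4, 3, 2]
Peg 2: [1]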